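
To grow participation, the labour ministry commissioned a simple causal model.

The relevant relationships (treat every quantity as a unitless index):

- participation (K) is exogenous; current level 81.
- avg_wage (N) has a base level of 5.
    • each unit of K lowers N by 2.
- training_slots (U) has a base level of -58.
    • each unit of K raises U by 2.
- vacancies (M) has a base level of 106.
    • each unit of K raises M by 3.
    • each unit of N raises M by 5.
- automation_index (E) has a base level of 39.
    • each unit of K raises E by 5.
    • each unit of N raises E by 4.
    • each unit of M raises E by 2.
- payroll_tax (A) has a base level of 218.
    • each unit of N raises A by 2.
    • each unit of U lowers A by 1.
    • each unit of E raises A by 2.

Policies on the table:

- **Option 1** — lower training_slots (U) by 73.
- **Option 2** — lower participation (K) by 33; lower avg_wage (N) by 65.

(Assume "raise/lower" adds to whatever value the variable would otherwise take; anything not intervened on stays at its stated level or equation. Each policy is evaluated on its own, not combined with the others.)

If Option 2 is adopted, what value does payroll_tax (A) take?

-2942

Option 2 (K − 33, N − 65):
  K = 81 − 33 = 48
  N = 5 − 2·48 (−65 from intervention) = -156
  U = -58 + 2·48 = 38
  M = 106 + 3·48 + 5·(-156) = -530
  E = 39 + 5·48 + 4·(-156) + 2·(-530) = -1405
  A = 218 + 2·(-156) − 38 + 2·(-1405) = -2942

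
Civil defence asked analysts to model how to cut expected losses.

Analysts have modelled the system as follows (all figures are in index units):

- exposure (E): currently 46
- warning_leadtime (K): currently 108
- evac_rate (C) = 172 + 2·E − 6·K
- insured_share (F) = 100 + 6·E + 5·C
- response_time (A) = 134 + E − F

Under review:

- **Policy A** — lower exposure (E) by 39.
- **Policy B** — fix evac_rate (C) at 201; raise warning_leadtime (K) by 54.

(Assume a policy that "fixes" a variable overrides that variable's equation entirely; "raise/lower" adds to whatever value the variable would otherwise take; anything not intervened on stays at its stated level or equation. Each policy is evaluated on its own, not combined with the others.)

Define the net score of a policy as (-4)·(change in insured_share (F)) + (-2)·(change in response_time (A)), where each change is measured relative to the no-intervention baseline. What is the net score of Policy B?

Baseline:
  E = 46
  K = 108
  C = 172 + 2·46 − 6·108 = -384
  F = 100 + 6·46 + 5·(-384) = -1544
  A = 134 + 46 − (-1544) = 1724
Policy B (C := 201, K + 54):
  E = 46
  K = 108 + 54 = 162
  C = 201
  F = 100 + 6·46 + 5·201 = 1381
  A = 134 + 46 − 1381 = -1201
ΔF = 1381 − (-1544) = 2925; ΔA = -1201 − 1724 = -2925
Score = (-4)·2925 + (-2)·(-2925) = -5850

-5850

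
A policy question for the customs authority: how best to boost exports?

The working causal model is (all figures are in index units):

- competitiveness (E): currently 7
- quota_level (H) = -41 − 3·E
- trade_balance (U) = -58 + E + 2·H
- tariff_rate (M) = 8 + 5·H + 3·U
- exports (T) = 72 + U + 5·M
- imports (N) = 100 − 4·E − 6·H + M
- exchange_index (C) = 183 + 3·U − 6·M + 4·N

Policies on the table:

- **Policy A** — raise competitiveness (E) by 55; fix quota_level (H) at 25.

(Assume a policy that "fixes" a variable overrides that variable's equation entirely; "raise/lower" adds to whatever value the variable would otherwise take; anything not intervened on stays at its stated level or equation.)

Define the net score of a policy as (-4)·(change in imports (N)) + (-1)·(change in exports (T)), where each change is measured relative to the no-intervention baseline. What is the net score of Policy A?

-7359

Baseline:
  E = 7
  H = -41 − 3·7 = -62
  U = -58 + 7 + 2·(-62) = -175
  M = 8 + 5·(-62) + 3·(-175) = -827
  T = 72 + (-175) + 5·(-827) = -4238
  N = 100 − 4·7 − 6·(-62) + (-827) = -383
Policy A (E + 55, H := 25):
  E = 7 + 55 = 62
  H = 25
  U = -58 + 62 + 2·25 = 54
  M = 8 + 5·25 + 3·54 = 295
  T = 72 + 54 + 5·295 = 1601
  N = 100 − 4·62 − 6·25 + 295 = -3
ΔN = -3 − (-383) = 380; ΔT = 1601 − (-4238) = 5839
Score = (-4)·380 + (-1)·5839 = -7359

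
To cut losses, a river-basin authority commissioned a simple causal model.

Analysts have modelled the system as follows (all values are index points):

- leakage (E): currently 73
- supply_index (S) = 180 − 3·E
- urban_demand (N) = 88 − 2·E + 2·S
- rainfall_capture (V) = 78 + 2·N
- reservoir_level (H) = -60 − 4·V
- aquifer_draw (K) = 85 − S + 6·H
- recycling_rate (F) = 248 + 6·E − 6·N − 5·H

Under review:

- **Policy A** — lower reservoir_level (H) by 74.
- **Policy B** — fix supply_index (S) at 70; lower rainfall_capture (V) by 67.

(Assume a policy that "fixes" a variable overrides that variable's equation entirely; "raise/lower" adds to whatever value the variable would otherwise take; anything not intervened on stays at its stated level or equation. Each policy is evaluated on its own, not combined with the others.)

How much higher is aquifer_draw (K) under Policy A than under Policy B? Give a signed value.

Policy A (H − 74):
  E = 73
  S = 180 − 3·73 = -39
  N = 88 − 2·73 + 2·(-39) = -136
  V = 78 + 2·(-136) = -194
  H = -60 − 4·(-194) (−74 from intervention) = 642
  K = 85 − (-39) + 6·642 = 3976
Policy B (S := 70, V − 67):
  E = 73
  S = 70
  N = 88 − 2·73 + 2·70 = 82
  V = 78 + 2·82 (−67 from intervention) = 175
  H = -60 − 4·175 = -760
  K = 85 − 70 + 6·(-760) = -4545
K: 3976 − (-4545) = 8521

8521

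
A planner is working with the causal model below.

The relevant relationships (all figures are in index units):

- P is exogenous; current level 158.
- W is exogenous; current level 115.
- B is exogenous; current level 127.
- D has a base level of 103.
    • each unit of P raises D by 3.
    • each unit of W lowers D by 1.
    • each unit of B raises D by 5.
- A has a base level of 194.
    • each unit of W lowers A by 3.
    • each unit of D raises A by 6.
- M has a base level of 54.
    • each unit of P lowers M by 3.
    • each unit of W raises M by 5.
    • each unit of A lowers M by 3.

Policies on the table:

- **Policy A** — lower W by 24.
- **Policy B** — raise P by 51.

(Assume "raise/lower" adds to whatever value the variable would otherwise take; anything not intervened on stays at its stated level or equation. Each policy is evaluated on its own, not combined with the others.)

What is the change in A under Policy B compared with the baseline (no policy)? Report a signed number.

Baseline:
  P = 158
  W = 115
  B = 127
  D = 103 + 3·158 − 115 + 5·127 = 1097
  A = 194 − 3·115 + 6·1097 = 6431
Policy B (P + 51):
  P = 158 + 51 = 209
  W = 115
  B = 127
  D = 103 + 3·209 − 115 + 5·127 = 1250
  A = 194 − 3·115 + 6·1250 = 7349
Change in A: 7349 − 6431 = 918

918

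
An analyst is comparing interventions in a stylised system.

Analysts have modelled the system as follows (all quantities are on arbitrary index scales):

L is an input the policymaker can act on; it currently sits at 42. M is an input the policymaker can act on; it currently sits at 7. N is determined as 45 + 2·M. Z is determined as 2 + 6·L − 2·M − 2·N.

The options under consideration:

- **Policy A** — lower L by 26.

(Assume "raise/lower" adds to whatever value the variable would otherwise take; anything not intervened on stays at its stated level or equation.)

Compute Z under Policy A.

Policy A (L − 26):
  L = 42 − 26 = 16
  M = 7
  N = 45 + 2·7 = 59
  Z = 2 + 6·16 − 2·7 − 2·59 = -34

-34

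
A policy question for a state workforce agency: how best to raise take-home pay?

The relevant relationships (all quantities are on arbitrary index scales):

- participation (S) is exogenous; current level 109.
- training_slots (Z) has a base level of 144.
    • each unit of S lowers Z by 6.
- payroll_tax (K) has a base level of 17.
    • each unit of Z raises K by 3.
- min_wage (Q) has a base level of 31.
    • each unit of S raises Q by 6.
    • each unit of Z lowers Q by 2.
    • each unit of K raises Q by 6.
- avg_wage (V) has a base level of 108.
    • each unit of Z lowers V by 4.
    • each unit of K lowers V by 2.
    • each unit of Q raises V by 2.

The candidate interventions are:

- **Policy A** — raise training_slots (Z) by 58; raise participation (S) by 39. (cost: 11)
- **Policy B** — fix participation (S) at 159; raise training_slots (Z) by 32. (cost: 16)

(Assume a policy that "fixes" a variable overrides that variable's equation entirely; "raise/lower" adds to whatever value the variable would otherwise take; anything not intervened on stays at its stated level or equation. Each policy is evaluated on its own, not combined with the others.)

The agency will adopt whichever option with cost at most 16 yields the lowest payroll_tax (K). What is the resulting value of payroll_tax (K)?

-2317

Policy A (Z + 58, S + 39):
  S = 109 + 39 = 148
  Z = 144 − 6·148 (+58 from intervention) = -686
  K = 17 + 3·(-686) = -2041
Policy B (S := 159, Z + 32):
  S = 159
  Z = 144 − 6·159 (+32 from intervention) = -778
  K = 17 + 3·(-778) = -2317
Comparing — Policy A: K=-2041, Policy B: K=-2317. Lowest is -2317 (Policy B).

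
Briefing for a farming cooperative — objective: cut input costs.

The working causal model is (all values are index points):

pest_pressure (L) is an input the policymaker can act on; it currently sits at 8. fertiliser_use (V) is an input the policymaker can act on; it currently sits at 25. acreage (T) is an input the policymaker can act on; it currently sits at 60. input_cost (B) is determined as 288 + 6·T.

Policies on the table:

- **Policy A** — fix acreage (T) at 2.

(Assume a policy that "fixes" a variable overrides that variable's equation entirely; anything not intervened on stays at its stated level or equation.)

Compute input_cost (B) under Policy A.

300

Policy A (T := 2):
  T = 2
  B = 288 + 6·2 = 300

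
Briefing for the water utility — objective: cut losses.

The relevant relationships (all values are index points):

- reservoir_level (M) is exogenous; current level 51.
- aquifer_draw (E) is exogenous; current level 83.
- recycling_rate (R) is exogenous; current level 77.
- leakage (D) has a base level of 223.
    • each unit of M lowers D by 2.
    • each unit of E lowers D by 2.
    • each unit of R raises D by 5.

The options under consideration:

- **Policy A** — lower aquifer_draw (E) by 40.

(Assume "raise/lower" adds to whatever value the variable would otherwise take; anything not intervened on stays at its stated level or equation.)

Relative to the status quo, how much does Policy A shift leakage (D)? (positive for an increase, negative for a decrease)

Baseline:
  M = 51
  E = 83
  R = 77
  D = 223 − 2·51 − 2·83 + 5·77 = 340
Policy A (E − 40):
  M = 51
  E = 83 − 40 = 43
  R = 77
  D = 223 − 2·51 − 2·43 + 5·77 = 420
Change in D: 420 − 340 = 80

80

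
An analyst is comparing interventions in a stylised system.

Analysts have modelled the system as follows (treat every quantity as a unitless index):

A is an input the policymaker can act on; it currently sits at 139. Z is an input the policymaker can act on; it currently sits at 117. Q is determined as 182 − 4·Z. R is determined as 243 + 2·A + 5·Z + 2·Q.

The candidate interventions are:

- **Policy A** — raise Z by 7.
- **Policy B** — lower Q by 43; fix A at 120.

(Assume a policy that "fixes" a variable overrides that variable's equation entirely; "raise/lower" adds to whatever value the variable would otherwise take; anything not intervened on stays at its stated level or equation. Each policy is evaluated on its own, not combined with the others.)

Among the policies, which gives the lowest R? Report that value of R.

Policy A (Z + 7):
  A = 139
  Z = 117 + 7 = 124
  Q = 182 − 4·124 = -314
  R = 243 + 2·139 + 5·124 + 2·(-314) = 513
Policy B (Q − 43, A := 120):
  A = 120
  Z = 117
  Q = 182 − 4·117 (−43 from intervention) = -329
  R = 243 + 2·120 + 5·117 + 2·(-329) = 410
Comparing — Policy A: R=513, Policy B: R=410. Lowest is 410 (Policy B).

410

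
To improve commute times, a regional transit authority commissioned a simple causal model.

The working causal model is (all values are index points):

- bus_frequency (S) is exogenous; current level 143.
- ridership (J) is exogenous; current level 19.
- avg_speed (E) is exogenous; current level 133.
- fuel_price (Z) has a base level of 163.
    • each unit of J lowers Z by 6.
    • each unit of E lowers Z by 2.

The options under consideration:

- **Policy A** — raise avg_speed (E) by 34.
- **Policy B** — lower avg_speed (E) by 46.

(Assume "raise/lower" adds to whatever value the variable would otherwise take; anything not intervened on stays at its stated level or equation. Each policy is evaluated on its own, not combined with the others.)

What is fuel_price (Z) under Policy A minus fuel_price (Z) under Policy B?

Policy A (E + 34):
  J = 19
  E = 133 + 34 = 167
  Z = 163 − 6·19 − 2·167 = -285
Policy B (E − 46):
  J = 19
  E = 133 − 46 = 87
  Z = 163 − 6·19 − 2·87 = -125
Z: -285 − (-125) = -160

-160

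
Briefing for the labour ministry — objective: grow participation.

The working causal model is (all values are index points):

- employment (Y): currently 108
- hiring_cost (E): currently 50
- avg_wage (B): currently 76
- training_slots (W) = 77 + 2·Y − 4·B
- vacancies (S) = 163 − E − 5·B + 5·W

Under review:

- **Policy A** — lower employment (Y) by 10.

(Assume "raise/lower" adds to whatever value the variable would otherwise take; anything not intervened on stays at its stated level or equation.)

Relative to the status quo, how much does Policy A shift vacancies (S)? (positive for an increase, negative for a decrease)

Baseline:
  Y = 108
  E = 50
  B = 76
  W = 77 + 2·108 − 4·76 = -11
  S = 163 − 50 − 5·76 + 5·(-11) = -322
Policy A (Y − 10):
  Y = 108 − 10 = 98
  E = 50
  B = 76
  W = 77 + 2·98 − 4·76 = -31
  S = 163 − 50 − 5·76 + 5·(-31) = -422
Change in S: -422 − (-322) = -100

-100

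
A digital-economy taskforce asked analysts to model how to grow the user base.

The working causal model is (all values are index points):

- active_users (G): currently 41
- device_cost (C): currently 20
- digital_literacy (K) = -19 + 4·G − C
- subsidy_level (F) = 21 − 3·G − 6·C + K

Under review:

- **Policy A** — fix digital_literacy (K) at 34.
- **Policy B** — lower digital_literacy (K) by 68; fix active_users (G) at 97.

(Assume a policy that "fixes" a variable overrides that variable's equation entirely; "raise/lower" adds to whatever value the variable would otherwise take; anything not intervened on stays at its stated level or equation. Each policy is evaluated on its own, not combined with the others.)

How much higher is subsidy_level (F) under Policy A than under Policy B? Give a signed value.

Policy A (K := 34):
  G = 41
  C = 20
  K = 34
  F = 21 − 3·41 − 6·20 + 34 = -188
Policy B (K − 68, G := 97):
  G = 97
  C = 20
  K = -19 + 4·97 − 20 (−68 from intervention) = 281
  F = 21 − 3·97 − 6·20 + 281 = -109
F: -188 − (-109) = -79

-79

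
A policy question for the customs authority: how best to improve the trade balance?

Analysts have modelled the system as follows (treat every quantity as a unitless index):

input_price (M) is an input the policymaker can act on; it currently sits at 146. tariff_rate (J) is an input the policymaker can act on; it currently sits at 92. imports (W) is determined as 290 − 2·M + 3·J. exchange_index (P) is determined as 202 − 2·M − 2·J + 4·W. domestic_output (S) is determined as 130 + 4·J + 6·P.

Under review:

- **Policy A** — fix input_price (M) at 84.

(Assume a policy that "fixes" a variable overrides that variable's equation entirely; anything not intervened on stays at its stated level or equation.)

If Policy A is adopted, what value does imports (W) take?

398

Policy A (M := 84):
  M = 84
  J = 92
  W = 290 − 2·84 + 3·92 = 398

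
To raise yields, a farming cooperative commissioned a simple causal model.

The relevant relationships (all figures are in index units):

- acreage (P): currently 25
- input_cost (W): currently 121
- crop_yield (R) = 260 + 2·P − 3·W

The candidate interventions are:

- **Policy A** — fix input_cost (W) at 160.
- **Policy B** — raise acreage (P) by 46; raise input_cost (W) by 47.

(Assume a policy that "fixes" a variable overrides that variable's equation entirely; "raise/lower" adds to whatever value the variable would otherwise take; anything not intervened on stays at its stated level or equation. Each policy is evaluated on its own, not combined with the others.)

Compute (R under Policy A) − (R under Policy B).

-68

Policy A (W := 160):
  P = 25
  W = 160
  R = 260 + 2·25 − 3·160 = -170
Policy B (P + 46, W + 47):
  P = 25 + 46 = 71
  W = 121 + 47 = 168
  R = 260 + 2·71 − 3·168 = -102
R: -170 − (-102) = -68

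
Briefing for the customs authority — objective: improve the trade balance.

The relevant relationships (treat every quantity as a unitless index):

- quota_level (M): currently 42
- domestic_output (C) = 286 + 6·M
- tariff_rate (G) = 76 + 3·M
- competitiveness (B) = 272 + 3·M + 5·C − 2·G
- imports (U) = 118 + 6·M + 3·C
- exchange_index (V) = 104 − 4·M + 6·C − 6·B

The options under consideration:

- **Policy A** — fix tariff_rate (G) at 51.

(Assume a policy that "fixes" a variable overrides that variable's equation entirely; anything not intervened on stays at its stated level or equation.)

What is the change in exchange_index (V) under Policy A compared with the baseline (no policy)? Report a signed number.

Baseline:
  M = 42
  C = 286 + 6·42 = 538
  G = 76 + 3·42 = 202
  B = 272 + 3·42 + 5·538 − 2·202 = 2684
  V = 104 − 4·42 + 6·538 − 6·2684 = -12940
Policy A (G := 51):
  M = 42
  C = 286 + 6·42 = 538
  G = 51
  B = 272 + 3·42 + 5·538 − 2·51 = 2986
  V = 104 − 4·42 + 6·538 − 6·2986 = -14752
Change in V: -14752 − (-12940) = -1812

-1812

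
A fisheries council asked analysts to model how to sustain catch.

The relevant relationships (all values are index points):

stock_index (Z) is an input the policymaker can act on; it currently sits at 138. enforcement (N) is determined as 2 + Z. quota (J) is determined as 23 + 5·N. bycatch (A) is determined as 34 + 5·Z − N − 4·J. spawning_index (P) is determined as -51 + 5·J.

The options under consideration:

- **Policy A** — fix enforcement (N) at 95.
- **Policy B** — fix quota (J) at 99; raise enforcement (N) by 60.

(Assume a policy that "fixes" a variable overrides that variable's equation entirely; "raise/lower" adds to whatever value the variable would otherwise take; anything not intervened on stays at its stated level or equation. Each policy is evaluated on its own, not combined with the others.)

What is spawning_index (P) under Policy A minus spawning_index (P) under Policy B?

Policy A (N := 95):
  Z = 138
  N = 95
  J = 23 + 5·95 = 498
  P = -51 + 5·498 = 2439
Policy B (J := 99, N + 60):
  Z = 138
  N = 2 + 138 (+60 from intervention) = 200
  J = 99
  P = -51 + 5·99 = 444
P: 2439 − 444 = 1995

1995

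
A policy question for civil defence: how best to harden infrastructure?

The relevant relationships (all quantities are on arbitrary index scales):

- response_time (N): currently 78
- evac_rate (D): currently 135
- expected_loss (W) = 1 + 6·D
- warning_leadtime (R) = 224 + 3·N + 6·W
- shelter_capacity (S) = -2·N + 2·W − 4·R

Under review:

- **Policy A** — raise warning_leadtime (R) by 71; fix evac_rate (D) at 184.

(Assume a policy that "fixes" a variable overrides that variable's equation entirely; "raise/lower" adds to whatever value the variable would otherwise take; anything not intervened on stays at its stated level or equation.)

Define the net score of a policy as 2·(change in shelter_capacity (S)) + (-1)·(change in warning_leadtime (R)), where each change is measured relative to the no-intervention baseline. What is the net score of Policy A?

Baseline:
  N = 78
  D = 135
  W = 1 + 6·135 = 811
  R = 224 + 3·78 + 6·811 = 5324
  S = 0 − 2·78 + 2·811 − 4·5324 = -19830
Policy A (R + 71, D := 184):
  N = 78
  D = 184
  W = 1 + 6·184 = 1105
  R = 224 + 3·78 + 6·1105 (+71 from intervention) = 7159
  S = 0 − 2·78 + 2·1105 − 4·7159 = -26582
ΔS = -26582 − (-19830) = -6752; ΔR = 7159 − 5324 = 1835
Score = 2·(-6752) + (-1)·1835 = -15339

-15339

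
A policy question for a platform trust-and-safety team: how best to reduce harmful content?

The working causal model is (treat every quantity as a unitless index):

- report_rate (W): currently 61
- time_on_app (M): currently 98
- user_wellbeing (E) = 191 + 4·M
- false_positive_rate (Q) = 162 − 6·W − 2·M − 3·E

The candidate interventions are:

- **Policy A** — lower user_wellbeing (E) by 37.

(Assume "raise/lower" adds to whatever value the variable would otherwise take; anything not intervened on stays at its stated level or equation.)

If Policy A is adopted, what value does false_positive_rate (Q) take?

-2038

Policy A (E − 37):
  W = 61
  M = 98
  E = 191 + 4·98 (−37 from intervention) = 546
  Q = 162 − 6·61 − 2·98 − 3·546 = -2038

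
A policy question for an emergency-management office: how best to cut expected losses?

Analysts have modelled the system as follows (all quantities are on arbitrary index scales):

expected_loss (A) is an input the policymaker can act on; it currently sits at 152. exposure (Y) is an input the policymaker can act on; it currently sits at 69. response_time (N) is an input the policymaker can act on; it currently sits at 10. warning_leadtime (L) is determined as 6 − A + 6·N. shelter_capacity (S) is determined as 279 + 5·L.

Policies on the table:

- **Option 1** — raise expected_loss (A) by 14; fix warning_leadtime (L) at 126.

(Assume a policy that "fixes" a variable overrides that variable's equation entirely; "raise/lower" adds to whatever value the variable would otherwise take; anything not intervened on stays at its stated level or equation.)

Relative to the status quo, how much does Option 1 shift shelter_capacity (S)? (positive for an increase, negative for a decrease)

1060

Baseline:
  A = 152
  N = 10
  L = 6 − 152 + 6·10 = -86
  S = 279 + 5·(-86) = -151
Option 1 (A + 14, L := 126):
  A = 152 + 14 = 166
  N = 10
  L = 126
  S = 279 + 5·126 = 909
Change in S: 909 − (-151) = 1060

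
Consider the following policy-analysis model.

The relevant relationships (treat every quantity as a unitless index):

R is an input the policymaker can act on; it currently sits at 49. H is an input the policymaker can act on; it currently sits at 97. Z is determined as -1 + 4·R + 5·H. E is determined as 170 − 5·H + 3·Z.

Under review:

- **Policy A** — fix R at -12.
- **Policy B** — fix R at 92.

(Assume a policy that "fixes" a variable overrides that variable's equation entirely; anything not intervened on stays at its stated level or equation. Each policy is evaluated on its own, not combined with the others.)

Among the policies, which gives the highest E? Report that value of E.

2241

Policy A (R := -12):
  R = -12
  H = 97
  Z = -1 + 4·(-12) + 5·97 = 436
  E = 170 − 5·97 + 3·436 = 993
Policy B (R := 92):
  R = 92
  H = 97
  Z = -1 + 4·92 + 5·97 = 852
  E = 170 − 5·97 + 3·852 = 2241
Comparing — Policy A: E=993, Policy B: E=2241. Highest is 2241 (Policy B).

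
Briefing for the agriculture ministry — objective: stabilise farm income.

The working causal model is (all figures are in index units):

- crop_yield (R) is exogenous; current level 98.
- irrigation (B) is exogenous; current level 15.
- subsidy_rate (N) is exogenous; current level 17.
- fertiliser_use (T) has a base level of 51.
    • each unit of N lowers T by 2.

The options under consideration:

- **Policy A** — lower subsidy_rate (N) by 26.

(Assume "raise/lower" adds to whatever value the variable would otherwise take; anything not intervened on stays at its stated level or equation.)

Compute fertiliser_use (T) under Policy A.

69

Policy A (N − 26):
  N = 17 − 26 = -9
  T = 51 − 2·(-9) = 69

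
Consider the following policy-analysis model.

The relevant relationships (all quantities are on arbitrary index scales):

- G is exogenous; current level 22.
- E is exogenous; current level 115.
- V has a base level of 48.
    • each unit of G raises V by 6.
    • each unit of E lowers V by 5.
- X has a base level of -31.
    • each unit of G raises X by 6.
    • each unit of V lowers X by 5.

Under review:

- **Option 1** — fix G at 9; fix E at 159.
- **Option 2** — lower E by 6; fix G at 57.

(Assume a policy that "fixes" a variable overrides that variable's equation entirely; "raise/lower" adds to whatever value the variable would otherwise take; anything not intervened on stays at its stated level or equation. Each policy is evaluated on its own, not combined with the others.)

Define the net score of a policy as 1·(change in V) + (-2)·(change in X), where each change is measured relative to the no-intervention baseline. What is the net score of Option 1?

-3122

Baseline:
  G = 22
  E = 115
  V = 48 + 6·22 − 5·115 = -395
  X = -31 + 6·22 − 5·(-395) = 2076
Option 1 (G := 9, E := 159):
  G = 9
  E = 159
  V = 48 + 6·9 − 5·159 = -693
  X = -31 + 6·9 − 5·(-693) = 3488
ΔV = -693 − (-395) = -298; ΔX = 3488 − 2076 = 1412
Score = 1·(-298) + (-2)·1412 = -3122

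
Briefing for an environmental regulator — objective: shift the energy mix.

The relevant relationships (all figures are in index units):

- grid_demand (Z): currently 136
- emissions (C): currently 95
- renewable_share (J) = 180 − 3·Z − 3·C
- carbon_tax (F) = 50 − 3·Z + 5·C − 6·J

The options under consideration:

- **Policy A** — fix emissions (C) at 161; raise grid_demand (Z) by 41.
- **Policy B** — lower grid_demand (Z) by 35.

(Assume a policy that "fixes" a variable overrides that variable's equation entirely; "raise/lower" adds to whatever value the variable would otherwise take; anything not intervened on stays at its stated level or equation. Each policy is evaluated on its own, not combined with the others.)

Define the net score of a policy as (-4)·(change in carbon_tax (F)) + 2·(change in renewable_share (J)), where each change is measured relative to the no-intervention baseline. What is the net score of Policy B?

2310

Baseline:
  Z = 136
  C = 95
  J = 180 − 3·136 − 3·95 = -513
  F = 50 − 3·136 + 5·95 − 6·(-513) = 3195
Policy B (Z − 35):
  Z = 136 − 35 = 101
  C = 95
  J = 180 − 3·101 − 3·95 = -408
  F = 50 − 3·101 + 5·95 − 6·(-408) = 2670
ΔF = 2670 − 3195 = -525; ΔJ = -408 − (-513) = 105
Score = (-4)·(-525) + 2·105 = 2310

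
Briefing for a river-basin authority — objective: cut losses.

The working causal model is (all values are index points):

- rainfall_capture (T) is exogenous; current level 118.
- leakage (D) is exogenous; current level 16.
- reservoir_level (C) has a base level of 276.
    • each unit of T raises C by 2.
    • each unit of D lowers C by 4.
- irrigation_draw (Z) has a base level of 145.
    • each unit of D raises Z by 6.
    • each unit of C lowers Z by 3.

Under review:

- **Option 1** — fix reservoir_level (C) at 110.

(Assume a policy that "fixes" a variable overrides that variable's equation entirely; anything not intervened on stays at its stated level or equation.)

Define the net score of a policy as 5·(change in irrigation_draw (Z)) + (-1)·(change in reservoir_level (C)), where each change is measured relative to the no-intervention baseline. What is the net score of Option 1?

Baseline:
  T = 118
  D = 16
  C = 276 + 2·118 − 4·16 = 448
  Z = 145 + 6·16 − 3·448 = -1103
Option 1 (C := 110):
  T = 118
  D = 16
  C = 110
  Z = 145 + 6·16 − 3·110 = -89
ΔZ = -89 − (-1103) = 1014; ΔC = 110 − 448 = -338
Score = 5·1014 + (-1)·(-338) = 5408

5408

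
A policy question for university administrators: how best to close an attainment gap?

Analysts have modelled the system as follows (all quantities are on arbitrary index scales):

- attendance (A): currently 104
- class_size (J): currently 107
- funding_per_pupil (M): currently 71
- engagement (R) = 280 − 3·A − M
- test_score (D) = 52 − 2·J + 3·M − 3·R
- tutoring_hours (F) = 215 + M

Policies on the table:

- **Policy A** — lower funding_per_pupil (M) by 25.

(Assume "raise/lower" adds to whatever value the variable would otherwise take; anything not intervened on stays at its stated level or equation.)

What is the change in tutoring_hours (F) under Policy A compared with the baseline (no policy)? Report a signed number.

-25

Baseline:
  M = 71
  F = 215 + 71 = 286
Policy A (M − 25):
  M = 71 − 25 = 46
  F = 215 + 46 = 261
Change in F: 261 − 286 = -25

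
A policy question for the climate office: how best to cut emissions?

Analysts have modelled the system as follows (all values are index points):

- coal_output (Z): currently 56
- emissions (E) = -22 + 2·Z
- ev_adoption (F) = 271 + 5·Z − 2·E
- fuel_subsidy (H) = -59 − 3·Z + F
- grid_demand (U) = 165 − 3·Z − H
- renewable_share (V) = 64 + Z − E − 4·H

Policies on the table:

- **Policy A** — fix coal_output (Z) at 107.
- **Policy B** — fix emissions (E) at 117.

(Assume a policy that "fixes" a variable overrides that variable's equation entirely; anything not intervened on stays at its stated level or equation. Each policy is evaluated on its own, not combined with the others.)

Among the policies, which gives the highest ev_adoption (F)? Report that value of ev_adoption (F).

Policy A (Z := 107):
  Z = 107
  E = -22 + 2·107 = 192
  F = 271 + 5·107 − 2·192 = 422
Policy B (E := 117):
  Z = 56
  E = 117
  F = 271 + 5·56 − 2·117 = 317
Comparing — Policy A: F=422, Policy B: F=317. Highest is 422 (Policy A).

422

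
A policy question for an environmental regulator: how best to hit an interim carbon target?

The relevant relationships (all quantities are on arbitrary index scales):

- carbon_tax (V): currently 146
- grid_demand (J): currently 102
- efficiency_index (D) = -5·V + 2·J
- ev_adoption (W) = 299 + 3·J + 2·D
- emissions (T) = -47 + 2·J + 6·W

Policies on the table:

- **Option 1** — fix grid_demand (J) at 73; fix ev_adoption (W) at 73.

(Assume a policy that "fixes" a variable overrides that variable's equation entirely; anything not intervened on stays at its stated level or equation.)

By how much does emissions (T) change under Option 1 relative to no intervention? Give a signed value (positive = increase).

3062

Baseline:
  V = 146
  J = 102
  D = 0 − 5·146 + 2·102 = -526
  W = 299 + 3·102 + 2·(-526) = -447
  T = -47 + 2·102 + 6·(-447) = -2525
Option 1 (J := 73, W := 73):
  V = 146
  J = 73
  D = 0 − 5·146 + 2·73 = -584
  W = 73
  T = -47 + 2·73 + 6·73 = 537
Change in T: 537 − (-2525) = 3062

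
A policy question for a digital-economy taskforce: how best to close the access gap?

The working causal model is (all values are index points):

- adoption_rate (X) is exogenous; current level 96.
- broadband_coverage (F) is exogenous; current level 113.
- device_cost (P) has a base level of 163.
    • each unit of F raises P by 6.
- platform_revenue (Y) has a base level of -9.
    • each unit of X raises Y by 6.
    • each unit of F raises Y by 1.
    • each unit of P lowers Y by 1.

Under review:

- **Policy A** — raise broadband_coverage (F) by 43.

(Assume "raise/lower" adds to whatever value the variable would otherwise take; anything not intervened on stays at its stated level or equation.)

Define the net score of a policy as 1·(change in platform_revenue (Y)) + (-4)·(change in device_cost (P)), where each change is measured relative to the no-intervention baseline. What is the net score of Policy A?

Baseline:
  X = 96
  F = 113
  P = 163 + 6·113 = 841
  Y = -9 + 6·96 + 113 − 841 = -161
Policy A (F + 43):
  X = 96
  F = 113 + 43 = 156
  P = 163 + 6·156 = 1099
  Y = -9 + 6·96 + 156 − 1099 = -376
ΔY = -376 − (-161) = -215; ΔP = 1099 − 841 = 258
Score = 1·(-215) + (-4)·258 = -1247

-1247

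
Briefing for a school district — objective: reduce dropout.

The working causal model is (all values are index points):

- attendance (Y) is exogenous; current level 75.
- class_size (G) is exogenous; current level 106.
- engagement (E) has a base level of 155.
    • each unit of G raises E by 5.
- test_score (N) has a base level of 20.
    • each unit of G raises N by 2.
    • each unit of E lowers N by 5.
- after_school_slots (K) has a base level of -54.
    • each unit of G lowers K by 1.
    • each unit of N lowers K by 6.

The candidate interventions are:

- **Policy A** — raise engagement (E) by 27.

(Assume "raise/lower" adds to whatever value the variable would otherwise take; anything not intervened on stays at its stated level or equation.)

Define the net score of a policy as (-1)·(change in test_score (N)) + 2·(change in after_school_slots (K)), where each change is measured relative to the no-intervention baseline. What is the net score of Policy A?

1755

Baseline:
  G = 106
  E = 155 + 5·106 = 685
  N = 20 + 2·106 − 5·685 = -3193
  K = -54 − 106 − 6·(-3193) = 18998
Policy A (E + 27):
  G = 106
  E = 155 + 5·106 (+27 from intervention) = 712
  N = 20 + 2·106 − 5·712 = -3328
  K = -54 − 106 − 6·(-3328) = 19808
ΔN = -3328 − (-3193) = -135; ΔK = 19808 − 18998 = 810
Score = (-1)·(-135) + 2·810 = 1755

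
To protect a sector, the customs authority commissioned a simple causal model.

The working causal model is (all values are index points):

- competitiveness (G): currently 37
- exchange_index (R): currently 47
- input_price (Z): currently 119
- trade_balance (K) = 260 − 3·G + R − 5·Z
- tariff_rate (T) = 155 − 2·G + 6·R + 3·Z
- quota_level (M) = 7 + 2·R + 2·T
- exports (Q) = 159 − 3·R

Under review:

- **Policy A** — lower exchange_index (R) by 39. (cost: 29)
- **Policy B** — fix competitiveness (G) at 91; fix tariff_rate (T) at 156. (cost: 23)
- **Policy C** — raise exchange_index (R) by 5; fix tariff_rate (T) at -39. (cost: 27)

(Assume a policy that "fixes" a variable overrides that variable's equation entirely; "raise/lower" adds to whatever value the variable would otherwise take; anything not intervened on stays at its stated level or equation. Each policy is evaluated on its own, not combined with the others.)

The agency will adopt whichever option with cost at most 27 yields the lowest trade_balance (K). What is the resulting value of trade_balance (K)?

-561

Policy B (G := 91, T := 156):
  G = 91
  R = 47
  Z = 119
  K = 260 − 3·91 + 47 − 5·119 = -561
Policy C (R + 5, T := -39):
  G = 37
  R = 47 + 5 = 52
  Z = 119
  K = 260 − 3·37 + 52 − 5·119 = -394
Comparing — Policy B: K=-561, Policy C: K=-394. Lowest is -561 (Policy B).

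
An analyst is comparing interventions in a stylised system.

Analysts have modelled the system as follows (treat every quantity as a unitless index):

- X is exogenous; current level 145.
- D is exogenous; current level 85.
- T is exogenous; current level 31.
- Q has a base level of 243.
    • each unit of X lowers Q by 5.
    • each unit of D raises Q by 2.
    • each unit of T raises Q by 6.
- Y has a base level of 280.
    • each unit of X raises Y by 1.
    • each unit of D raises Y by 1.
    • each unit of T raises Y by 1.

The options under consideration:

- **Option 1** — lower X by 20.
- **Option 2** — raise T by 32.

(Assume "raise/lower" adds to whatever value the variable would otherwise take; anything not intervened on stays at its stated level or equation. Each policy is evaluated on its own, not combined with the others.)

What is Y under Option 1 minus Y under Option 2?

Option 1 (X − 20):
  X = 145 − 20 = 125
  D = 85
  T = 31
  Y = 280 + 125 + 85 + 31 = 521
Option 2 (T + 32):
  X = 145
  D = 85
  T = 31 + 32 = 63
  Y = 280 + 145 + 85 + 63 = 573
Y: 521 − 573 = -52

-52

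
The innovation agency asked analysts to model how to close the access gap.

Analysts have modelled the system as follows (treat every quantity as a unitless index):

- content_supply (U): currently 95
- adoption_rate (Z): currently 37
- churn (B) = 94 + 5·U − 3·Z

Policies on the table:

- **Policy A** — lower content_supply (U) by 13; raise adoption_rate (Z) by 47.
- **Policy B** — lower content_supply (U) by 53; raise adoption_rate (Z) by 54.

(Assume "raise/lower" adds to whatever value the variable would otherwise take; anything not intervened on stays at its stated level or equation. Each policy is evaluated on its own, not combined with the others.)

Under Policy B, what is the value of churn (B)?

31

Policy B (U − 53, Z + 54):
  U = 95 − 53 = 42
  Z = 37 + 54 = 91
  B = 94 + 5·42 − 3·91 = 31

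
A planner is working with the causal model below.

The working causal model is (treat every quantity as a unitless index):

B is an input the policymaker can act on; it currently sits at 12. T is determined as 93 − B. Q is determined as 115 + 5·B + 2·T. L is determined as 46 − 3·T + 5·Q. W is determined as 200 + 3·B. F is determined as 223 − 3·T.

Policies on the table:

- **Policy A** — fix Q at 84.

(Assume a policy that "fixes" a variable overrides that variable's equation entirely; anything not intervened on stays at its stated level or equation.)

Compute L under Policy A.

Policy A (Q := 84):
  B = 12
  T = 93 − 12 = 81
  Q = 84
  L = 46 − 3·81 + 5·84 = 223

223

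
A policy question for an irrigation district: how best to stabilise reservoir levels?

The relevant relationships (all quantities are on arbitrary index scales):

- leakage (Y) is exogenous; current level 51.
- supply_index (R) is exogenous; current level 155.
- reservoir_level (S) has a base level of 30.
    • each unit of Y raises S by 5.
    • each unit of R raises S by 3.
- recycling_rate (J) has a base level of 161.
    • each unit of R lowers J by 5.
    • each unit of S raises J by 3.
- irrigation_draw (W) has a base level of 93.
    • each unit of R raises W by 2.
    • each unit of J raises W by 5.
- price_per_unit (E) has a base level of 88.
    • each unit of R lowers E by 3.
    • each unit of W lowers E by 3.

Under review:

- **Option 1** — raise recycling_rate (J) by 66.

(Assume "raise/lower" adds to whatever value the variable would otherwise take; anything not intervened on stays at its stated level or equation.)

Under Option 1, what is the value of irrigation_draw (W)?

8913

Option 1 (J + 66):
  Y = 51
  R = 155
  S = 30 + 5·51 + 3·155 = 750
  J = 161 − 5·155 + 3·750 (+66 from intervention) = 1702
  W = 93 + 2·155 + 5·1702 = 8913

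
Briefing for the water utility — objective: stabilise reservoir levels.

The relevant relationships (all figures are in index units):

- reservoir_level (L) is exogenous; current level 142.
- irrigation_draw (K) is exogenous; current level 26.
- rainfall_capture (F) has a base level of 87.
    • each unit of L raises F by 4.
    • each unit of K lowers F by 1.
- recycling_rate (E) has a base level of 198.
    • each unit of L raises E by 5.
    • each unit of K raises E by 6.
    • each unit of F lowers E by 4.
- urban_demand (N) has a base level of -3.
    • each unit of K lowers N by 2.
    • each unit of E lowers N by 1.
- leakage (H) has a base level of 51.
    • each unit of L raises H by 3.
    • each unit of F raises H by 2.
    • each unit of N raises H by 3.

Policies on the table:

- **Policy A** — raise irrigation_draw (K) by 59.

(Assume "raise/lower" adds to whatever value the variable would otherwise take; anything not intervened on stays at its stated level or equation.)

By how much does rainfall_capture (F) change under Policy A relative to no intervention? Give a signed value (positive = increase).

Baseline:
  L = 142
  K = 26
  F = 87 + 4·142 − 26 = 629
Policy A (K + 59):
  L = 142
  K = 26 + 59 = 85
  F = 87 + 4·142 − 85 = 570
Change in F: 570 − 629 = -59

-59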